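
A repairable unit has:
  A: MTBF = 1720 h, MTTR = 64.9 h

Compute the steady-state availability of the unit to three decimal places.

0.964

A(A) = MTBF/(MTBF+MTTR) = 1720/(1720+64.9) = 0.964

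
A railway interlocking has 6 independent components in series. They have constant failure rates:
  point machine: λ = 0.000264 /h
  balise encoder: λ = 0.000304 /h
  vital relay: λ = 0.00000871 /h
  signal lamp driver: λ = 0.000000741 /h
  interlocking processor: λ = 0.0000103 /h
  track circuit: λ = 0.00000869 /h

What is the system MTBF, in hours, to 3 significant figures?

1680

Series of exponential components: λ_sys = Σ λ_i
λ_sys = 0.000264 + 0.000304 + 0.00000871 + 0.000000741 + 0.0000103 + 0.00000869 = 5.9644e-04 /h
MTBF = 1 / λ_sys = 1680 h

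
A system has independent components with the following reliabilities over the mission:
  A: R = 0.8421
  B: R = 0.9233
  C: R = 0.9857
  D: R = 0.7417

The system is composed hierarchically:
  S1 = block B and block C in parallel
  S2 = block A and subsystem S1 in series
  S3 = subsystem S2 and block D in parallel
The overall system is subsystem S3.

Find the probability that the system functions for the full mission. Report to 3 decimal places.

Parallel (B and C): 1 − (1 − 0.92330)(1 − 0.98570) = 0.99890
Series (A and [0.99890]): 0.84210 × 0.99890 = 0.84117
Parallel ([0.84117] and D): 1 − (1 − 0.84117)(1 − 0.74170) = 0.959

0.959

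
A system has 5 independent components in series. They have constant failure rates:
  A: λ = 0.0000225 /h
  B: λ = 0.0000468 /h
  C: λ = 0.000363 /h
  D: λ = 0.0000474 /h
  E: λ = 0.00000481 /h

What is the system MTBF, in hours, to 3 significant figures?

2060

Series of exponential components: λ_sys = Σ λ_i
λ_sys = 0.0000225 + 0.0000468 + 0.000363 + 0.0000474 + 0.00000481 = 4.8451e-04 /h
MTBF = 1 / λ_sys = 2060 h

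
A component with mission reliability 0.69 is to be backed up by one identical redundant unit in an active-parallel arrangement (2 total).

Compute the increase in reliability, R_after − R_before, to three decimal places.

R_before = 0.69
R_after = 1 − (1 − 0.69)^2 = 0.904
ΔR = 0.904 − 0.69 = 0.214

0.214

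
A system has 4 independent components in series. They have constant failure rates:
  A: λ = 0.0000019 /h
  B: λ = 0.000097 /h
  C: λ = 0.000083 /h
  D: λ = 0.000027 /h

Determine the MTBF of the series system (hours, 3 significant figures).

Series of exponential components: λ_sys = Σ λ_i
λ_sys = 0.0000019 + 0.000097 + 0.000083 + 0.000027 = 2.0890e-04 /h
MTBF = 1 / λ_sys = 4790 h

4790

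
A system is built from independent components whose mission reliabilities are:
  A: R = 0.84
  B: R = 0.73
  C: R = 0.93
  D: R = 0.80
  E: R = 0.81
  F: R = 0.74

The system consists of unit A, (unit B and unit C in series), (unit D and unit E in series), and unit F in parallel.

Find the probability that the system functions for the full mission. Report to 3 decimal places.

0.995

Series (B and C): 0.73000 × 0.93000 = 0.67890
Series (D and E): 0.80000 × 0.81000 = 0.64800
Parallel (A, [0.67890], [0.64800], and F): 1 − (1 − 0.84000)(1 − 0.67890)(1 − 0.64800)(1 − 0.74000) = 0.995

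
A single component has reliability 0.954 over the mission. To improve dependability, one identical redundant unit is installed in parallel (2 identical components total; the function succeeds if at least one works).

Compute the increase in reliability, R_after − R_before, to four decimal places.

0.0439

R_before = 0.954
R_after = 1 − (1 − 0.954)^2 = 0.9979
ΔR = 0.9979 − 0.954 = 0.0439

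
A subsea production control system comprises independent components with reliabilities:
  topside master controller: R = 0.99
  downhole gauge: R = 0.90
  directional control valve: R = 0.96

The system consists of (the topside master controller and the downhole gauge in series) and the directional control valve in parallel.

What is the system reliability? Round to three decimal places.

0.996

Series (topside master controller and downhole gauge): 0.99000 × 0.90000 = 0.89100
Parallel ([0.89100] and directional control valve): 1 − (1 − 0.89100)(1 − 0.96000) = 0.996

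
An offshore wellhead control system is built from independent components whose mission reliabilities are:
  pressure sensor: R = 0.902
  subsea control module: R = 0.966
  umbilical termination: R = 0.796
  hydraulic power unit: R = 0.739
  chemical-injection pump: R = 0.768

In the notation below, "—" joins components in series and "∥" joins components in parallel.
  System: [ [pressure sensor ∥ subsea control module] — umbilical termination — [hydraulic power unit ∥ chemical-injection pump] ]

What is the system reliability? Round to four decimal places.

Parallel (pressure sensor and subsea control module): 1 − (1 − 0.902000)(1 − 0.966000) = 0.996668
Parallel (hydraulic power unit and chemical-injection pump): 1 − (1 − 0.739000)(1 − 0.768000) = 0.939448
Series ([0.996668], umbilical termination, and [0.939448]): 0.996668 × 0.796000 × 0.939448 = 0.7453

0.7453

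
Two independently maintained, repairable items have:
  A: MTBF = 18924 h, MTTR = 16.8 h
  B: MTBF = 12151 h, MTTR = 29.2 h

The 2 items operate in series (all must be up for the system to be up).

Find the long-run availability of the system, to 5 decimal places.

A(A) = MTBF/(MTBF+MTTR) = 18924/(18924+16.8) = 0.999113
A(B) = MTBF/(MTBF+MTTR) = 12151/(12151+29.2) = 0.997603
Series availability: 0.999113 × 0.997603 = 0.99672

0.99672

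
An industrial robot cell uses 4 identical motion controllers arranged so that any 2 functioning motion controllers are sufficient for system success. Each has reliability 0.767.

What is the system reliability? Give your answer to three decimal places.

R = Σ_{i=2}^{4} C(4,i) p^i (1−p)^{4−i} with p = 0.767
C(4,2)·0.767^2·0.233^2 = 0.19163
C(4,3)·0.767^3·0.233^1 = 0.42053
C(4,4)·0.767^4·0.233^0 = 0.34608
Sum = 0.958

0.958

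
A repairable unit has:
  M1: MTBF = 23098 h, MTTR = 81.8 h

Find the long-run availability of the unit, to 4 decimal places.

A(M1) = MTBF/(MTBF+MTTR) = 23098/(23098+81.8) = 0.9965

0.9965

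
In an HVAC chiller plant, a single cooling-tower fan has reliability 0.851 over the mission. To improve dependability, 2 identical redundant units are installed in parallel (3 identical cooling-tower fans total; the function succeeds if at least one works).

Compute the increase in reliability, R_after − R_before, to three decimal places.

0.146

R_before = 0.851
R_after = 1 − (1 − 0.851)^3 = 0.997
ΔR = 0.997 − 0.851 = 0.146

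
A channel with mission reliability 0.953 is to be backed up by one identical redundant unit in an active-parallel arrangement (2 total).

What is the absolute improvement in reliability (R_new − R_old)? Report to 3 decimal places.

0.045

R_before = 0.953
R_after = 1 − (1 − 0.953)^2 = 0.998
ΔR = 0.998 − 0.953 = 0.045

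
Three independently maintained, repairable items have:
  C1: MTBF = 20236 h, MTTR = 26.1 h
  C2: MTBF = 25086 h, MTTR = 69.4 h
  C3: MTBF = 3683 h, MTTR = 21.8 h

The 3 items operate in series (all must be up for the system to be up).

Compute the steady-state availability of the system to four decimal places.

0.9901

A(C1) = MTBF/(MTBF+MTTR) = 20236/(20236+26.1) = 0.998712
A(C2) = MTBF/(MTBF+MTTR) = 25086/(25086+69.4) = 0.997241
A(C3) = MTBF/(MTBF+MTTR) = 3683/(3683+21.8) = 0.994116
Series availability: 0.998712 × 0.997241 × 0.994116 = 0.9901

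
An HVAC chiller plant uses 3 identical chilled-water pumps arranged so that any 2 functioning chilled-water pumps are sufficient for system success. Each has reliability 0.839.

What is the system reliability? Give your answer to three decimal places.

R = Σ_{i=2}^{3} C(3,i) p^i (1−p)^{3−i} with p = 0.839
C(3,2)·0.839^2·0.161^1 = 0.33999
C(3,3)·0.839^3·0.161^0 = 0.59059
Sum = 0.931

0.931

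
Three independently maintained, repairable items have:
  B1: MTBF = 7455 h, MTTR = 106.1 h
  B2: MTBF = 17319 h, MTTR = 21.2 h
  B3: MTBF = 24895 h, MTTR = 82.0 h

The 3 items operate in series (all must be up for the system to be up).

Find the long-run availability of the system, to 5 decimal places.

0.98153

A(B1) = MTBF/(MTBF+MTTR) = 7455/(7455+106.1) = 0.985968
A(B2) = MTBF/(MTBF+MTTR) = 17319/(17319+21.2) = 0.998777
A(B3) = MTBF/(MTBF+MTTR) = 24895/(24895+82.0) = 0.996717
Series availability: 0.985968 × 0.998777 × 0.996717 = 0.98153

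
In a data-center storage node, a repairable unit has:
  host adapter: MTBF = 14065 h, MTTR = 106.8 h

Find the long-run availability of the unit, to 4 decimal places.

0.9925

A(host adapter) = MTBF/(MTBF+MTTR) = 14065/(14065+106.8) = 0.9925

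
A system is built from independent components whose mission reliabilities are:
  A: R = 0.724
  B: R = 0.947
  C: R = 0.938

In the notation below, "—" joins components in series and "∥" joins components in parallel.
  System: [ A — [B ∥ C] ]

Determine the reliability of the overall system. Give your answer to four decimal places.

Parallel (B and C): 1 − (1 − 0.947000)(1 − 0.938000) = 0.996714
Series (A and [0.996714]): 0.724000 × 0.996714 = 0.7216

0.7216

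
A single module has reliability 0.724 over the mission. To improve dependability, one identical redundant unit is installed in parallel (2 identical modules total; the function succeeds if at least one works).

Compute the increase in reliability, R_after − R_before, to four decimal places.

0.1998

R_before = 0.724
R_after = 1 − (1 − 0.724)^2 = 0.9238
ΔR = 0.9238 − 0.724 = 0.1998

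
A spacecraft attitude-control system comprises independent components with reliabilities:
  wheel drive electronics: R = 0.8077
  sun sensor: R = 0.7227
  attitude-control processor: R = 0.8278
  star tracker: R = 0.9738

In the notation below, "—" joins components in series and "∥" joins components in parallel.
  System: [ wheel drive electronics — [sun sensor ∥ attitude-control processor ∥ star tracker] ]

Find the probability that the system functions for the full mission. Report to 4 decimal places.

Parallel (sun sensor, attitude-control processor, and star tracker): 1 − (1 − 0.722700)(1 − 0.827800)(1 − 0.973800) = 0.998749
Series (wheel drive electronics and [0.998749]): 0.807700 × 0.998749 = 0.8067

0.8067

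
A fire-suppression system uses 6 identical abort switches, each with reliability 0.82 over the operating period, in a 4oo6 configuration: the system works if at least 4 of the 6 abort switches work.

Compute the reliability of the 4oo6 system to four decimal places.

R = Σ_{i=4}^{6} C(6,i) p^i (1−p)^{6−i} with p = 0.82
C(6,4)·0.82^4·0.18^2 = 0.219731
C(6,5)·0.82^5·0.18^1 = 0.400399
C(6,6)·0.82^6·0.18^0 = 0.304007
Sum = 0.9241

0.9241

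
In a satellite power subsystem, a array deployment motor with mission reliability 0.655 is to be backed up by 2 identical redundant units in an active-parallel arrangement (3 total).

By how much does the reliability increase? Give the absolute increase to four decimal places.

0.3039

R_before = 0.655
R_after = 1 − (1 − 0.655)^3 = 0.9589
ΔR = 0.9589 − 0.655 = 0.3039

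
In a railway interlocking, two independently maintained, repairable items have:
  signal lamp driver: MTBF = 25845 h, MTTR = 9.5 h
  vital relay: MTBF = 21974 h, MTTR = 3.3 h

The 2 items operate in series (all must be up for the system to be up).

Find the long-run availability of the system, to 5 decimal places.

A(signal lamp driver) = MTBF/(MTBF+MTTR) = 25845/(25845+9.5) = 0.999633
A(vital relay) = MTBF/(MTBF+MTTR) = 21974/(21974+3.3) = 0.999850
Series availability: 0.999633 × 0.999850 = 0.99948

0.99948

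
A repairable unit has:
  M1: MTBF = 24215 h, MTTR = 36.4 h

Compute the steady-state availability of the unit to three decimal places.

A(M1) = MTBF/(MTBF+MTTR) = 24215/(24215+36.4) = 0.998

0.998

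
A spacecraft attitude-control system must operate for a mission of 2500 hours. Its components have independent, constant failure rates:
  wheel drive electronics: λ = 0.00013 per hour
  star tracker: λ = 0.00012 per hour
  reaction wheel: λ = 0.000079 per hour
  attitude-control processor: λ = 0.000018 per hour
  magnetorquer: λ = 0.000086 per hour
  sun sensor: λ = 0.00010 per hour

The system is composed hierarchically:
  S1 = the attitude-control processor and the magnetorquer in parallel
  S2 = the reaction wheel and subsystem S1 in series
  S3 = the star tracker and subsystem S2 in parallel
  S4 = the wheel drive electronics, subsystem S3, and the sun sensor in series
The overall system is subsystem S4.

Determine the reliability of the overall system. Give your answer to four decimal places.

0.5355

R(wheel drive electronics) = exp(−0.00013 × 2500) = 0.722527
R(star tracker) = exp(−0.00012 × 2500) = 0.740818
R(reaction wheel) = exp(−0.000079 × 2500) = 0.820780
R(attitude-control processor) = exp(−0.000018 × 2500) = 0.955997
R(magnetorquer) = exp(−0.000086 × 2500) = 0.806541
R(sun sensor) = exp(−0.00010 × 2500) = 0.778801
Parallel (attitude-control processor and magnetorquer): 1 − (1 − 0.955997)(1 − 0.806541) = 0.991487
Series (reaction wheel and [0.991487]): 0.820780 × 0.991487 = 0.813793
Parallel (star tracker and [0.813793]): 1 − (1 − 0.740818)(1 − 0.813793) = 0.951738
Series (wheel drive electronics, [0.951738], and sun sensor): 0.722527 × 0.951738 × 0.778801 = 0.5355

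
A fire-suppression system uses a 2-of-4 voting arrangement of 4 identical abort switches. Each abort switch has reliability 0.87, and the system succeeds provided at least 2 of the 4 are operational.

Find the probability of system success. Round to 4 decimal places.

0.9921

R = Σ_{i=2}^{4} C(4,i) p^i (1−p)^{4−i} with p = 0.87
C(4,2)·0.87^2·0.13^2 = 0.076750
C(4,3)·0.87^3·0.13^1 = 0.342422
C(4,4)·0.87^4·0.13^0 = 0.572898
Sum = 0.9921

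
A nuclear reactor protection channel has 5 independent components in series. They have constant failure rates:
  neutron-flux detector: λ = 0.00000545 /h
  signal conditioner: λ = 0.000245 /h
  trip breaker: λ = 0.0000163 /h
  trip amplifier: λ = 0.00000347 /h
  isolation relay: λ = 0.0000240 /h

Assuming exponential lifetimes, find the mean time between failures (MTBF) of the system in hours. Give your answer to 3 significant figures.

Series of exponential components: λ_sys = Σ λ_i
λ_sys = 0.00000545 + 0.000245 + 0.0000163 + 0.00000347 + 0.0000240 = 2.9422e-04 /h
MTBF = 1 / λ_sys = 3400 h

3400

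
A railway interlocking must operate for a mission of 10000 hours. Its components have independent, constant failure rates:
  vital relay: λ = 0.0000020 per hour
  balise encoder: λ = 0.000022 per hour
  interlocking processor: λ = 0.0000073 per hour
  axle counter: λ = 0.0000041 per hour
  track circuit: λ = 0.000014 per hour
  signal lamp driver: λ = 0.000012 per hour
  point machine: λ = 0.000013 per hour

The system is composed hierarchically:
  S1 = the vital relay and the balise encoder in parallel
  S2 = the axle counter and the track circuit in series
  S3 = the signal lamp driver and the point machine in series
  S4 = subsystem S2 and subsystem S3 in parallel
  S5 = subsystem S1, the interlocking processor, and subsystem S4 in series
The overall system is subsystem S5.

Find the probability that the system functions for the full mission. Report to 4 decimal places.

0.8921

R(vital relay) = exp(−0.0000020 × 10000) = 0.980199
R(balise encoder) = exp(−0.000022 × 10000) = 0.802519
R(interlocking processor) = exp(−0.0000073 × 10000) = 0.929601
R(axle counter) = exp(−0.0000041 × 10000) = 0.959829
R(track circuit) = exp(−0.000014 × 10000) = 0.869358
R(signal lamp driver) = exp(−0.000012 × 10000) = 0.886920
R(point machine) = exp(−0.000013 × 10000) = 0.878095
Parallel (vital relay and balise encoder): 1 − (1 − 0.980199)(1 − 0.802519) = 0.996090
Series (axle counter and track circuit): 0.959829 × 0.869358 = 0.834435
Series (signal lamp driver and point machine): 0.886920 × 0.878095 = 0.778800
Parallel ([0.834435] and [0.778800]): 1 − (1 − 0.834435)(1 − 0.778800) = 0.963377
Series ([0.996090], interlocking processor, and [0.963377]): 0.996090 × 0.929601 × 0.963377 = 0.8921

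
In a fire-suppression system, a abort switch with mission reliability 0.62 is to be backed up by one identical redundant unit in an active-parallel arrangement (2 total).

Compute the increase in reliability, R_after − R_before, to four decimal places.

0.2356

R_before = 0.62
R_after = 1 − (1 − 0.62)^2 = 0.8556
ΔR = 0.8556 − 0.62 = 0.2356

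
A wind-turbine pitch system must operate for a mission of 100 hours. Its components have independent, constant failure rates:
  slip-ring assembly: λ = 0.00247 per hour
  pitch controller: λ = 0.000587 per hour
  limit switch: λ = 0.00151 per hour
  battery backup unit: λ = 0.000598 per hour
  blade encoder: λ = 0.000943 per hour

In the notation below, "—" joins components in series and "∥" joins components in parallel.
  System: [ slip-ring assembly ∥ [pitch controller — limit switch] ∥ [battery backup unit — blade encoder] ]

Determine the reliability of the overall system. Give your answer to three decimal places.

R(slip-ring assembly) = exp(−0.00247 × 100) = 0.78114
R(pitch controller) = exp(−0.000587 × 100) = 0.94299
R(limit switch) = exp(−0.00151 × 100) = 0.85985
R(battery backup unit) = exp(−0.000598 × 100) = 0.94195
R(blade encoder) = exp(−0.000943 × 100) = 0.91001
Series (pitch controller and limit switch): 0.94299 × 0.85985 = 0.81083
Series (battery backup unit and blade encoder): 0.94195 × 0.91001 = 0.85718
Parallel (slip-ring assembly, [0.81083], and [0.85718]): 1 − (1 − 0.78114)(1 − 0.81083)(1 − 0.85718) = 0.994

0.994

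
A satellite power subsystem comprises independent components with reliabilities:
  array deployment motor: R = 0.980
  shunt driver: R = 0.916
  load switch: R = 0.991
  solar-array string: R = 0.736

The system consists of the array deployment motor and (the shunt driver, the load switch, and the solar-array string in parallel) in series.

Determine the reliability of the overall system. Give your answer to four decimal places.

Parallel (shunt driver, load switch, and solar-array string): 1 − (1 − 0.916000)(1 − 0.991000)(1 − 0.736000) = 0.999800
Series (array deployment motor and [0.999800]): 0.980000 × 0.999800 = 0.9798

0.9798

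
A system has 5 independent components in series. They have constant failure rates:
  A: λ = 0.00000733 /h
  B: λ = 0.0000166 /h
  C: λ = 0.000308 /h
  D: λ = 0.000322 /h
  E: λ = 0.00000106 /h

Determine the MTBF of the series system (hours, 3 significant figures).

Series of exponential components: λ_sys = Σ λ_i
λ_sys = 0.00000733 + 0.0000166 + 0.000308 + 0.000322 + 0.00000106 = 6.5499e-04 /h
MTBF = 1 / λ_sys = 1530 h

1530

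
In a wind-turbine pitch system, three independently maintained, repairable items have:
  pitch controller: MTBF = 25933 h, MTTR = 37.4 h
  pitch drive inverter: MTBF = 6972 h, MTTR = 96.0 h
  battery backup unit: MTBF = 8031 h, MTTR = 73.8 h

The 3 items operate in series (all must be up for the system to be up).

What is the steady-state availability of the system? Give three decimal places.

0.976

A(pitch controller) = MTBF/(MTBF+MTTR) = 25933/(25933+37.4) = 0.998560
A(pitch drive inverter) = MTBF/(MTBF+MTTR) = 6972/(6972+96.0) = 0.986418
A(battery backup unit) = MTBF/(MTBF+MTTR) = 8031/(8031+73.8) = 0.990894
Series availability: 0.998560 × 0.986418 × 0.990894 = 0.976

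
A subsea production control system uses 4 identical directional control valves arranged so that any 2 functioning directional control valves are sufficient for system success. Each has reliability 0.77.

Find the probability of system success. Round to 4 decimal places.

R = Σ_{i=2}^{4} C(4,i) p^i (1−p)^{4−i} with p = 0.77
C(4,2)·0.77^2·0.23^2 = 0.188186
C(4,3)·0.77^3·0.23^1 = 0.420010
C(4,4)·0.77^4·0.23^0 = 0.351530
Sum = 0.9597

0.9597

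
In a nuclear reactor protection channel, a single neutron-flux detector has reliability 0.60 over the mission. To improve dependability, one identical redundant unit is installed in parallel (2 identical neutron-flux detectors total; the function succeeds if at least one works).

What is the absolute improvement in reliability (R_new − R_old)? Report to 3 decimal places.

R_before = 0.60
R_after = 1 − (1 − 0.60)^2 = 0.840
ΔR = 0.840 − 0.60 = 0.240

0.240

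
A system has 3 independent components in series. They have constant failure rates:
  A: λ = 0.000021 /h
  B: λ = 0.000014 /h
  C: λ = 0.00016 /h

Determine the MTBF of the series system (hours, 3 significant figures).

5130

Series of exponential components: λ_sys = Σ λ_i
λ_sys = 0.000021 + 0.000014 + 0.00016 = 1.9500e-04 /h
MTBF = 1 / λ_sys = 5130 h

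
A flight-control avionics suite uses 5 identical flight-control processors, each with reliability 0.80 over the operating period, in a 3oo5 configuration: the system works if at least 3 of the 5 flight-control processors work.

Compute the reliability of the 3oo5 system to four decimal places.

0.9421

R = Σ_{i=3}^{5} C(5,i) p^i (1−p)^{5−i} with p = 0.80
C(5,3)·0.80^3·0.20^2 = 0.204800
C(5,4)·0.80^4·0.20^1 = 0.409600
C(5,5)·0.80^5·0.20^0 = 0.327680
Sum = 0.9421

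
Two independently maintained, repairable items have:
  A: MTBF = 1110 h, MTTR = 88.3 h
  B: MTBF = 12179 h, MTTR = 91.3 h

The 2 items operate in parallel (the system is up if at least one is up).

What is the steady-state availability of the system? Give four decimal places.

A(A) = MTBF/(MTBF+MTTR) = 1110/(1110+88.3) = 0.926312
A(B) = MTBF/(MTBF+MTTR) = 12179/(12179+91.3) = 0.992559
Parallel availability: 1 − (1 − 0.926312)(1 − 0.992559) = 0.9995

0.9995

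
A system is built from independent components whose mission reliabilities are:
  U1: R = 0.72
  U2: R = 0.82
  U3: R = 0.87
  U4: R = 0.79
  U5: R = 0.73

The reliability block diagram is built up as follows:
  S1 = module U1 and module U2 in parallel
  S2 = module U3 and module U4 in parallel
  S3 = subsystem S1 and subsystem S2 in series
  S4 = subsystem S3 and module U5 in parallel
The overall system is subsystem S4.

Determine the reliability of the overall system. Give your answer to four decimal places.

0.9794

Parallel (U1 and U2): 1 − (1 − 0.720000)(1 − 0.820000) = 0.949600
Parallel (U3 and U4): 1 − (1 − 0.870000)(1 − 0.790000) = 0.972700
Series ([0.949600] and [0.972700]): 0.949600 × 0.972700 = 0.923676
Parallel ([0.923676] and U5): 1 − (1 − 0.923676)(1 − 0.730000) = 0.9794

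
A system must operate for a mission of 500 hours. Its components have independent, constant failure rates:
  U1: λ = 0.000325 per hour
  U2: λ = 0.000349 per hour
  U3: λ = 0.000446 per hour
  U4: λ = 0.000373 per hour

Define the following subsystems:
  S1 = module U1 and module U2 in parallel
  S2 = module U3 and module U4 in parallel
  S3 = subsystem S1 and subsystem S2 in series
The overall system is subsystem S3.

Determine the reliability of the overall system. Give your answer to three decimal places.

0.943

R(U1) = exp(−0.000325 × 500) = 0.85002
R(U2) = exp(−0.000349 × 500) = 0.83988
R(U3) = exp(−0.000446 × 500) = 0.80011
R(U4) = exp(−0.000373 × 500) = 0.82986
Parallel (U1 and U2): 1 − (1 − 0.85002)(1 − 0.83988) = 0.97599
Parallel (U3 and U4): 1 − (1 − 0.80011)(1 − 0.82986) = 0.96599
Series ([0.97599] and [0.96599]): 0.97599 × 0.96599 = 0.943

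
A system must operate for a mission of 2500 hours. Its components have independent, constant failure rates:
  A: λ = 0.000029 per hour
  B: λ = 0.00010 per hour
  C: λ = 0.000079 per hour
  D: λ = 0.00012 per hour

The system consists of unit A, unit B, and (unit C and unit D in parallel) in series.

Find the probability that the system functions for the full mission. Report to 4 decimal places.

0.6907

R(A) = exp(−0.000029 × 2500) = 0.930066
R(B) = exp(−0.00010 × 2500) = 0.778801
R(C) = exp(−0.000079 × 2500) = 0.820780
R(D) = exp(−0.00012 × 2500) = 0.740818
Parallel (C and D): 1 − (1 − 0.820780)(1 − 0.740818) = 0.953549
Series (A, B, and [0.953549]): 0.930066 × 0.778801 × 0.953549 = 0.6907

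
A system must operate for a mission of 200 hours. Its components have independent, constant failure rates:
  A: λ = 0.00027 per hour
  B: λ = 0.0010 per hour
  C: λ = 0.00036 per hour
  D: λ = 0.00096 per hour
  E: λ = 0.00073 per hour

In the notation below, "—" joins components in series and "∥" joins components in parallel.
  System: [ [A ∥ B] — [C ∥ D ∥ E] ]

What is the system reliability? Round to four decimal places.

0.9888

R(A) = exp(−0.00027 × 200) = 0.947432
R(B) = exp(−0.0010 × 200) = 0.818731
R(C) = exp(−0.00036 × 200) = 0.930531
R(D) = exp(−0.00096 × 200) = 0.825307
R(E) = exp(−0.00073 × 200) = 0.864158
Parallel (A and B): 1 − (1 − 0.947432)(1 − 0.818731) = 0.990471
Parallel (C, D, and E): 1 − (1 − 0.930531)(1 − 0.825307)(1 − 0.864158) = 0.998351
Series ([0.990471] and [0.998351]): 0.990471 × 0.998351 = 0.9888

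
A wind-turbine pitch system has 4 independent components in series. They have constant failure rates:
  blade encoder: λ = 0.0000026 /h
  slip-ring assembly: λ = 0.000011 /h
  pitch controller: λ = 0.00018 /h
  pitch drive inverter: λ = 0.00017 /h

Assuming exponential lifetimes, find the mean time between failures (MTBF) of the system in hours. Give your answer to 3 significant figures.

2750

Series of exponential components: λ_sys = Σ λ_i
λ_sys = 0.0000026 + 0.000011 + 0.00018 + 0.00017 = 3.6360e-04 /h
MTBF = 1 / λ_sys = 2750 h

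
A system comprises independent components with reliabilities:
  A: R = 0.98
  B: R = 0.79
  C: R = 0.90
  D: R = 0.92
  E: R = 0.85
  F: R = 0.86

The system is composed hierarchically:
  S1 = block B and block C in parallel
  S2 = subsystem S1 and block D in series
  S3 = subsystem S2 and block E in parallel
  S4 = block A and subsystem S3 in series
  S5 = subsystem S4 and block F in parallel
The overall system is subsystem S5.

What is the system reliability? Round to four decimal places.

Parallel (B and C): 1 − (1 − 0.790000)(1 − 0.900000) = 0.979000
Series ([0.979000] and D): 0.979000 × 0.920000 = 0.900680
Parallel ([0.900680] and E): 1 − (1 − 0.900680)(1 − 0.850000) = 0.985102
Series (A and [0.985102]): 0.980000 × 0.985102 = 0.965400
Parallel ([0.965400] and F): 1 − (1 − 0.965400)(1 − 0.860000) = 0.9952

0.9952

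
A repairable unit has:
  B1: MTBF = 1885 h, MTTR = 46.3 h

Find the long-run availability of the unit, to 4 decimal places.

0.9760

A(B1) = MTBF/(MTBF+MTTR) = 1885/(1885+46.3) = 0.9760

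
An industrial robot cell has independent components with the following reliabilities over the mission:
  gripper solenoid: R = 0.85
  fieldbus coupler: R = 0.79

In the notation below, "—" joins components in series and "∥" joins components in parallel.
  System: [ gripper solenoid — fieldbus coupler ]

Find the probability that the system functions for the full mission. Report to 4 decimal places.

0.6715

Series (gripper solenoid and fieldbus coupler): 0.850000 × 0.790000 = 0.6715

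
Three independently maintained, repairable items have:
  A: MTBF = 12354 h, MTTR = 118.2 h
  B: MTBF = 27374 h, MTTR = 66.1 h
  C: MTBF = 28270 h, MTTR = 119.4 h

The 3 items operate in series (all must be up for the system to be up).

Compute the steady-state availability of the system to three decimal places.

0.984

A(A) = MTBF/(MTBF+MTTR) = 12354/(12354+118.2) = 0.990523
A(B) = MTBF/(MTBF+MTTR) = 27374/(27374+66.1) = 0.997591
A(C) = MTBF/(MTBF+MTTR) = 28270/(28270+119.4) = 0.995794
Series availability: 0.990523 × 0.997591 × 0.995794 = 0.984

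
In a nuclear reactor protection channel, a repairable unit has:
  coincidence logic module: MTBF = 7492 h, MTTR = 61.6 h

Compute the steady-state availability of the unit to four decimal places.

A(coincidence logic module) = MTBF/(MTBF+MTTR) = 7492/(7492+61.6) = 0.9918

0.9918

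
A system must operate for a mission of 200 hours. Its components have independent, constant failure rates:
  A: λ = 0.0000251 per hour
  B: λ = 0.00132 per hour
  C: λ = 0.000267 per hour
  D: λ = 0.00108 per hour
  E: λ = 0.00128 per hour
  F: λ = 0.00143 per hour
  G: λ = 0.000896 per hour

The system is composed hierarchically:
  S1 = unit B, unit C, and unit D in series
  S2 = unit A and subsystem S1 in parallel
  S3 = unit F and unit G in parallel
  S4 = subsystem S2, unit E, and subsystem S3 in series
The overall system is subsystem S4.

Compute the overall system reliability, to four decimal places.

0.7410

R(A) = exp(−0.0000251 × 200) = 0.994993
R(B) = exp(−0.00132 × 200) = 0.767974
R(C) = exp(−0.000267 × 200) = 0.948001
R(D) = exp(−0.00108 × 200) = 0.805735
R(E) = exp(−0.00128 × 200) = 0.774142
R(F) = exp(−0.00143 × 200) = 0.751263
R(G) = exp(−0.000896 × 200) = 0.835939
Series (B, C, and D): 0.767974 × 0.948001 × 0.805735 = 0.586607
Parallel (A and [0.586607]): 1 − (1 − 0.994993)(1 − 0.586607) = 0.997930
Parallel (F and G): 1 − (1 − 0.751263)(1 − 0.835939) = 0.959192
Series ([0.997930], E, and [0.959192]): 0.997930 × 0.774142 × 0.959192 = 0.7410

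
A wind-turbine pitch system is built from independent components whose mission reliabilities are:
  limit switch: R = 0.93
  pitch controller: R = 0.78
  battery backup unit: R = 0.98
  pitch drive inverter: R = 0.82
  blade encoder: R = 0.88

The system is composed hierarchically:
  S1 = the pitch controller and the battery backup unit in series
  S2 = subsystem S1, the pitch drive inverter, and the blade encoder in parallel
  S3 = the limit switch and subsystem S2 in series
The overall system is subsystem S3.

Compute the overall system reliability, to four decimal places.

Series (pitch controller and battery backup unit): 0.780000 × 0.980000 = 0.764400
Parallel ([0.764400], pitch drive inverter, and blade encoder): 1 − (1 − 0.764400)(1 − 0.820000)(1 − 0.880000) = 0.994911
Series (limit switch and [0.994911]): 0.930000 × 0.994911 = 0.9253

0.9253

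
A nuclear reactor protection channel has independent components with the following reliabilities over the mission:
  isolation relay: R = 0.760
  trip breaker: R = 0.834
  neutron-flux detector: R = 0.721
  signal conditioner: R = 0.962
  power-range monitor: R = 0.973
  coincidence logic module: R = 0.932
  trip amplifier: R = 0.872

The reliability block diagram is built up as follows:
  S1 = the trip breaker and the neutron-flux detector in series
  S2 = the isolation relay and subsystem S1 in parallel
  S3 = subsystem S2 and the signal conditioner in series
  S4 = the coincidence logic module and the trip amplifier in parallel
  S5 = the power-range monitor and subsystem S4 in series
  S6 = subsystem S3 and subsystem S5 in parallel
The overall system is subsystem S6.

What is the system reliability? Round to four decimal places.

0.9954

Series (trip breaker and neutron-flux detector): 0.834000 × 0.721000 = 0.601314
Parallel (isolation relay and [0.601314]): 1 − (1 − 0.760000)(1 − 0.601314) = 0.904315
Series ([0.904315] and signal conditioner): 0.904315 × 0.962000 = 0.869951
Parallel (coincidence logic module and trip amplifier): 1 − (1 − 0.932000)(1 − 0.872000) = 0.991296
Series (power-range monitor and [0.991296]): 0.973000 × 0.991296 = 0.964531
Parallel ([0.869951] and [0.964531]): 1 − (1 − 0.869951)(1 − 0.964531) = 0.9954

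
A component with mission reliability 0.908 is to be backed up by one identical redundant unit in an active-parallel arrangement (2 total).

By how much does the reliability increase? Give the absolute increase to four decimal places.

0.0835

R_before = 0.908
R_after = 1 − (1 − 0.908)^2 = 0.9915
ΔR = 0.9915 − 0.908 = 0.0835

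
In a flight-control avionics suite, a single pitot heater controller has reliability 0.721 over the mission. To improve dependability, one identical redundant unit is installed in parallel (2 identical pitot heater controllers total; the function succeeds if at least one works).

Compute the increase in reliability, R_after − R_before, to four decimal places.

R_before = 0.721
R_after = 1 − (1 − 0.721)^2 = 0.9222
ΔR = 0.9222 − 0.721 = 0.2012

0.2012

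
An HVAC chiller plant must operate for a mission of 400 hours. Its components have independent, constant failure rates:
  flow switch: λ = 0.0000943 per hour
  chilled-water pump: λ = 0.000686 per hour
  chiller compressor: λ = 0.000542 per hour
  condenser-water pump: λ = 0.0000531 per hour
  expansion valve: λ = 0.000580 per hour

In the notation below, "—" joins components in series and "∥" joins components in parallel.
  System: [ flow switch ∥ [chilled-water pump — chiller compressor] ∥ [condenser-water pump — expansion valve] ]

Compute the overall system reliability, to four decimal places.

0.9968

R(flow switch) = exp(−0.0000943 × 400) = 0.962983
R(chilled-water pump) = exp(−0.000686 × 400) = 0.760028
R(chiller compressor) = exp(−0.000542 × 400) = 0.805091
R(condenser-water pump) = exp(−0.0000531 × 400) = 0.978984
R(expansion valve) = exp(−0.000580 × 400) = 0.792946
Series (chilled-water pump and chiller compressor): 0.760028 × 0.805091 = 0.611892
Series (condenser-water pump and expansion valve): 0.978984 × 0.792946 = 0.776281
Parallel (flow switch, [0.611892], and [0.776281]): 1 − (1 − 0.962983)(1 − 0.611892)(1 − 0.776281) = 0.9968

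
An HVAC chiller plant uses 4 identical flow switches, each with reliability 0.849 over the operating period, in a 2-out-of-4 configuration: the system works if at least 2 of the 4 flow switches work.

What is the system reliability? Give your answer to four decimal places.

R = Σ_{i=2}^{4} C(4,i) p^i (1−p)^{4−i} with p = 0.849
C(4,2)·0.849^2·0.151^2 = 0.098610
C(4,3)·0.849^3·0.151^1 = 0.369624
C(4,4)·0.849^4·0.151^0 = 0.519554
Sum = 0.9878

0.9878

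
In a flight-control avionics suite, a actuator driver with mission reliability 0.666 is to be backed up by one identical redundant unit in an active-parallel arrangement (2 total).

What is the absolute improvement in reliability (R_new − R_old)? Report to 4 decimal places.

R_before = 0.666
R_after = 1 − (1 − 0.666)^2 = 0.8884
ΔR = 0.8884 − 0.666 = 0.2224

0.2224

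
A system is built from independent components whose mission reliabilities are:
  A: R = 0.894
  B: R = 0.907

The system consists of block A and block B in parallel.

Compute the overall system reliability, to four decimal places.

0.9901

Parallel (A and B): 1 − (1 − 0.894000)(1 − 0.907000) = 0.9901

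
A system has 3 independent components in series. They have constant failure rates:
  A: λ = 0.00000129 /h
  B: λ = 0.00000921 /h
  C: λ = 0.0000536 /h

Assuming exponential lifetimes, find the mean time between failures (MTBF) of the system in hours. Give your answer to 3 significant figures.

Series of exponential components: λ_sys = Σ λ_i
λ_sys = 0.00000129 + 0.00000921 + 0.0000536 = 6.4100e-05 /h
MTBF = 1 / λ_sys = 15600 h

15600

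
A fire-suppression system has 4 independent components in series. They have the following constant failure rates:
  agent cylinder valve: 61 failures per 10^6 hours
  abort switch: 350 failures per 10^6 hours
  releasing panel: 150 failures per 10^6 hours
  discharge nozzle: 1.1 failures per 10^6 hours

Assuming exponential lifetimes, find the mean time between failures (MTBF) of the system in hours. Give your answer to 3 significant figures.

Series of exponential components: λ_sys = Σ λ_i
λ_sys = 0.000061 + 0.00035 + 0.00015 + 0.0000011 = 5.6210e-04 /h
MTBF = 1 / λ_sys = 1780 h

1780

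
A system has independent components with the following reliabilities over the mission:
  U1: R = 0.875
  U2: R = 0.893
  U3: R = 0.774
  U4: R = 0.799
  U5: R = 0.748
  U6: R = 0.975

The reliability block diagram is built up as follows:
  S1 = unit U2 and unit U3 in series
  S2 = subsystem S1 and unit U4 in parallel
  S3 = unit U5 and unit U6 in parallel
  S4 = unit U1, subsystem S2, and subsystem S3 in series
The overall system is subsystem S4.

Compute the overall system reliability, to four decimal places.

Series (U2 and U3): 0.893000 × 0.774000 = 0.691182
Parallel ([0.691182] and U4): 1 − (1 − 0.691182)(1 − 0.799000) = 0.937928
Parallel (U5 and U6): 1 − (1 − 0.748000)(1 − 0.975000) = 0.993700
Series (U1, [0.937928], and [0.993700]): 0.875000 × 0.937928 × 0.993700 = 0.8155

0.8155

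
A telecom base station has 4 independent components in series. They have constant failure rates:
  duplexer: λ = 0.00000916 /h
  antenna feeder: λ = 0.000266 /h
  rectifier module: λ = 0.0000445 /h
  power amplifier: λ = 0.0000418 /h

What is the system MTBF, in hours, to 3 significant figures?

2770

Series of exponential components: λ_sys = Σ λ_i
λ_sys = 0.00000916 + 0.000266 + 0.0000445 + 0.0000418 = 3.6146e-04 /h
MTBF = 1 / λ_sys = 2770 h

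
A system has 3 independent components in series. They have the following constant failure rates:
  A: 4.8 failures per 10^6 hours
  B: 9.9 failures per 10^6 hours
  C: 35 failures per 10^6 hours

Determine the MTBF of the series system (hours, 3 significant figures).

20100

Series of exponential components: λ_sys = Σ λ_i
λ_sys = 0.0000048 + 0.0000099 + 0.000035 = 4.9700e-05 /h
MTBF = 1 / λ_sys = 20100 h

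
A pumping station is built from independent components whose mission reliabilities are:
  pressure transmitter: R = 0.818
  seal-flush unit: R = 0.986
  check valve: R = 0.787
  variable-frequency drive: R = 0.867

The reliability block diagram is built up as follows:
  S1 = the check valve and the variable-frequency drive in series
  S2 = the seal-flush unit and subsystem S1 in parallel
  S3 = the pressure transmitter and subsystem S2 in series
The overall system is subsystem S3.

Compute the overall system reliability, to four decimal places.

Series (check valve and variable-frequency drive): 0.787000 × 0.867000 = 0.682329
Parallel (seal-flush unit and [0.682329]): 1 − (1 − 0.986000)(1 − 0.682329) = 0.995553
Series (pressure transmitter and [0.995553]): 0.818000 × 0.995553 = 0.8144

0.8144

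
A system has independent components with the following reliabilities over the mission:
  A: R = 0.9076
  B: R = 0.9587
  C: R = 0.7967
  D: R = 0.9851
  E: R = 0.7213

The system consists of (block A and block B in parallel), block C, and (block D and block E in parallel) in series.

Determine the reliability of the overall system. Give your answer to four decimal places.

Parallel (A and B): 1 − (1 − 0.907600)(1 − 0.958700) = 0.996184
Parallel (D and E): 1 − (1 − 0.985100)(1 − 0.721300) = 0.995847
Series ([0.996184], C, and [0.995847]): 0.996184 × 0.796700 × 0.995847 = 0.7904

0.7904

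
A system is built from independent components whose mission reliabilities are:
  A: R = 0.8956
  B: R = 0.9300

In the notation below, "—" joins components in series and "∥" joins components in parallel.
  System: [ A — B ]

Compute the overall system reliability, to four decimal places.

0.8329

Series (A and B): 0.895600 × 0.930000 = 0.8329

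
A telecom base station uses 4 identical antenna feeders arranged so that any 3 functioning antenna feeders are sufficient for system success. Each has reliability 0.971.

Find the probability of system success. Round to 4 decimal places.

0.9951

R = Σ_{i=3}^{4} C(4,i) p^i (1−p)^{4−i} with p = 0.971
C(4,3)·0.971^3·0.029^1 = 0.106198
C(4,4)·0.971^4·0.029^0 = 0.888949
Sum = 0.9951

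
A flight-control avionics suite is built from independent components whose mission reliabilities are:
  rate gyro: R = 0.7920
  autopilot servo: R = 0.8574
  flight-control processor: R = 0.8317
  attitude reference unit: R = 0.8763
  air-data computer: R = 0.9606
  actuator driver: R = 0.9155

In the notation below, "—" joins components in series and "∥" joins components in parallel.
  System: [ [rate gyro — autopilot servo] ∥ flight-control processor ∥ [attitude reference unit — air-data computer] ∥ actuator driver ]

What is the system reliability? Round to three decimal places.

0.999

Series (rate gyro and autopilot servo): 0.79200 × 0.85740 = 0.67906
Series (attitude reference unit and air-data computer): 0.87630 × 0.96060 = 0.84177
Parallel ([0.67906], flight-control processor, [0.84177], and actuator driver): 1 − (1 − 0.67906)(1 − 0.83170)(1 − 0.84177)(1 − 0.91550) = 0.999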